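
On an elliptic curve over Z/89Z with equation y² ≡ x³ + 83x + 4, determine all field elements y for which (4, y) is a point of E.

20, 69

x³ + 83x + 4 = 400 ≡ 44 (mod 89).
Square roots of 44 mod 89: 20 and 69 (since 20² = 400 ≡ 44).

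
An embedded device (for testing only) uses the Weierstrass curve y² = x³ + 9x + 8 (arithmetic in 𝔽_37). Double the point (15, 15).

tangent at (15, 15): λ = (3·15² + 9)/(2·15) ≡ 18/30. 30⁻¹ ≡ 21 (mod 37) since 30·21 = 630 ≡ 1, so λ ≡ 18·21 ≡ 8.
  x = λ² - 15 - 15 = 64 - 30 ≡ 34; y = λ·(15 - 34) - 15 ≡ 18. → (34, 18)

(34, 18)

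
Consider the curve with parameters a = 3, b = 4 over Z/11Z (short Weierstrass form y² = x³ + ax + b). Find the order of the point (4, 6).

2P: tangent at (4, 6): λ = (3·4² + 3)/(2·6) ≡ 7/1. 1⁻¹ ≡ 1 (mod 11) since 1·1 = 1 ≡ 1, so λ ≡ 7·1 ≡ 7.
  x = λ² - 4 - 4 = 49 - 8 ≡ 8; y = λ·(4 - 8) - 6 ≡ 10. → (8, 10)
3P: (8, 10) + (4, 6). λ = (6 - 10)/(4 - 8) ≡ 7/7 mod 11. 7⁻¹ ≡ 8 (mod 11), so λ ≡ 1.
  x = λ² - 8 - 4 = 1 - 12 ≡ 0; y = λ·(8 - 0) - 10 ≡ 9. → (0, 9)
4P: (0, 9) + (4, 6). λ = (6 - 9)/(4 - 0) ≡ 8/4 mod 11. 4⁻¹ ≡ 3 (mod 11) since 4·3 = 12 ≡ 1, so λ ≡ 2.
  x = λ² - 0 - 4 = 4 - 4 ≡ 0; y = λ·(0 - 0) - 9 ≡ 2. → (0, 2)
5P: (0, 2) + (4, 6). λ = (6 - 2)/(4 - 0) ≡ 4/4 mod 11. 4⁻¹ ≡ 3 (mod 11) since 4·3 = 12 ≡ 1, so λ ≡ 1.
  x = λ² - 0 - 4 = 1 - 4 ≡ 8; y = λ·(0 - 8) - 2 ≡ 1. → (8, 1)
6P: (8, 1) + (4, 6). λ = (6 - 1)/(4 - 8) ≡ 5/7 mod 11. 7⁻¹ ≡ 8 (mod 11) since 7·8 = 56 ≡ 1, so λ ≡ 7.
  x = λ² - 8 - 4 = 49 - 12 ≡ 4; y = λ·(8 - 4) - 1 ≡ 5. → (4, 5)
7P: (4, 5) + (4, 6): same x and y₁ ≡ -y₂, so the sum is O.
7P = O, so the order is 7.

7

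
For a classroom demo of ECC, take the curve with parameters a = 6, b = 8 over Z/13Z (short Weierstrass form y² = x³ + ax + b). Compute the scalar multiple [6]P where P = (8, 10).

(6, 0)

Double-and-add on 6 = (110)₂. Start with P = (8, 10) for the leading 1-bit.
double: tangent at (8, 10): λ = (3·8² + 6)/(2·10) ≡ 3/7. 7⁻¹ ≡ 2 (mod 13), so λ ≡ 3·2 ≡ 6.
  x = λ² - 8 - 8 = 36 - 16 ≡ 7; y = λ·(8 - 7) - 10 ≡ 9. → (7, 9)
add P: (7, 9) + (8, 10). λ = (10 - 9)/(8 - 7) ≡ 1/1 mod 13. 1⁻¹ ≡ 1 (mod 13), so λ ≡ 1.
  x = λ² - 7 - 8 = 1 - 15 ≡ 12; y = λ·(7 - 12) - 9 ≡ 12. → (12, 12)
double: tangent at (12, 12): λ = (3·12² + 6)/(2·12) ≡ 9/11. 11⁻¹ ≡ 6 (mod 13) since 11·6 = 66 ≡ 1, so λ ≡ 9·6 ≡ 2.
  x = λ² - 12 - 12 = 4 - 24 ≡ 6; y = λ·(12 - 6) - 12 ≡ 0. → (6, 0)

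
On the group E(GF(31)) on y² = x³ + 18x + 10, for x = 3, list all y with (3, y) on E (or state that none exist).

none

x³ + 18x + 10 = 91 ≡ 29 (mod 31).
29 is a non-residue mod 31; no y exists.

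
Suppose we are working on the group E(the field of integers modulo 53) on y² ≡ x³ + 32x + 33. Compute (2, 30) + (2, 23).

The two points share x = 2 and their y-coordinates satisfy 30 + 23 ≡ 0 (mod 53), so they are inverses. Their sum is O.

O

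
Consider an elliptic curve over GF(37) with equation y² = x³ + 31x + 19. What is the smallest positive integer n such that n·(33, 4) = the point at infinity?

2P: tangent at (33, 4): λ = (3·33² + 31)/(2·4) ≡ 5/8. 8⁻¹ ≡ 14 (mod 37) since 8·14 = 112 ≡ 1, so λ ≡ 5·14 ≡ 33.
  x = λ² - 33 - 33 = 1089 - 66 ≡ 24; y = λ·(33 - 24) - 4 ≡ 34. → (24, 34)
3P: (24, 34) + (33, 4). λ = (4 - 34)/(33 - 24) ≡ 7/9 mod 37. 9⁻¹ ≡ 33 (mod 37), so λ ≡ 9.
  x = λ² - 24 - 33 = 81 - 57 ≡ 24; y = λ·(24 - 24) - 34 ≡ 3. → (24, 3)
4P: (24, 3) + (33, 4). λ = (4 - 3)/(33 - 24) ≡ 1/9 mod 37. 9⁻¹ ≡ 33 (mod 37), so λ ≡ 33.
  x = λ² - 24 - 33 = 1089 - 57 ≡ 33; y = λ·(24 - 33) - 3 ≡ 33. → (33, 33)
5P: (33, 33) + (33, 4): same x and y₁ ≡ -y₂, so the sum is the point at infinity.
5P = the point at infinity, so the order is 5.

5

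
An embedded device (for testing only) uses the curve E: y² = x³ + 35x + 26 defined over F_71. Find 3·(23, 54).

(34, 11)

Write G = (23, 54).
Repeated addition: build up to 3G.
2G: tangent at (23, 54): λ = (3·23² + 35)/(2·54) ≡ 60/37. 37⁻¹ ≡ 48 (mod 71) since 37·48 = 1776 ≡ 1, so λ ≡ 60·48 ≡ 40.
  x = λ² - 23 - 23 = 1600 - 46 ≡ 63; y = λ·(23 - 63) - 54 ≡ 50. → (63, 50)
3G: (63, 50) + (23, 54). λ = (54 - 50)/(23 - 63) ≡ 4/31 mod 71. 31⁻¹ ≡ 55 (mod 71) since 31·55 = 1705 ≡ 1, so λ ≡ 7.
  x = λ² - 63 - 23 = 49 - 86 ≡ 34; y = λ·(63 - 34) - 50 ≡ 11. → (34, 11)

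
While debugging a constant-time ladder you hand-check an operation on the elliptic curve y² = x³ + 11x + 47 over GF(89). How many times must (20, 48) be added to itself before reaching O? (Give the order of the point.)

12

2P: tangent at (20, 48): λ = (3·20² + 11)/(2·48) ≡ 54/7. 7⁻¹ ≡ 51 (mod 89), so λ ≡ 54·51 ≡ 84.
  x = λ² - 20 - 20 = 7056 - 40 ≡ 74; y = λ·(20 - 74) - 48 ≡ 44. → (74, 44)
3P: (74, 44) + (20, 48). λ = (48 - 44)/(20 - 74) ≡ 4/35 mod 89. 35⁻¹ ≡ 28 (mod 89) since 35·28 = 980 ≡ 1, so λ ≡ 23.
  x = λ² - 74 - 20 = 529 - 94 ≡ 79; y = λ·(74 - 79) - 44 ≡ 19. → (79, 19)
4P: (79, 19) + (20, 48). λ = (48 - 19)/(20 - 79) ≡ 29/30 mod 89. 30⁻¹ ≡ 3 (mod 89), so λ ≡ 87.
  x = λ² - 79 - 20 = 7569 - 99 ≡ 83; y = λ·(79 - 83) - 19 ≡ 78. → (83, 78)
5P: (83, 78) + (20, 48). λ = (48 - 78)/(20 - 83) ≡ 59/26 mod 89. 26⁻¹ ≡ 24 (mod 89), so λ ≡ 81.
  x = λ² - 83 - 20 = 6561 - 103 ≡ 50; y = λ·(83 - 50) - 78 ≡ 14. → (50, 14)
6P: (50, 14) + (20, 48). λ = (48 - 14)/(20 - 50) ≡ 34/59 mod 89. 59⁻¹ ≡ 86 (mod 89), so λ ≡ 76.
  x = λ² - 50 - 20 = 5776 - 70 ≡ 10; y = λ·(50 - 10) - 14 ≡ 0. → (10, 0)
7P: (10, 0) + (20, 48). λ = (48 - 0)/(20 - 10) ≡ 48/10 mod 89. 10⁻¹ ≡ 9 (mod 89) since 10·9 = 90 ≡ 1, so λ ≡ 76.
  x = λ² - 10 - 20 = 5776 - 30 ≡ 50; y = λ·(10 - 50) - 0 ≡ 75. → (50, 75)
8P: (50, 75) + (20, 48). λ = (48 - 75)/(20 - 50) ≡ 62/59 mod 89. 59⁻¹ ≡ 86 (mod 89), so λ ≡ 81.
  x = λ² - 50 - 20 = 6561 - 70 ≡ 83; y = λ·(50 - 83) - 75 ≡ 11. → (83, 11)
9P: (83, 11) + (20, 48). λ = (48 - 11)/(20 - 83) ≡ 37/26 mod 89. 26⁻¹ ≡ 24 (mod 89), so λ ≡ 87.
  x = λ² - 83 - 20 = 7569 - 103 ≡ 79; y = λ·(83 - 79) - 11 ≡ 70. → (79, 70)
10P: (79, 70) + (20, 48). λ = (48 - 70)/(20 - 79) ≡ 67/30 mod 89. 30⁻¹ ≡ 3 (mod 89), so λ ≡ 23.
  x = λ² - 79 - 20 = 529 - 99 ≡ 74; y = λ·(79 - 74) - 70 ≡ 45. → (74, 45)
11P: (74, 45) + (20, 48). λ = (48 - 45)/(20 - 74) ≡ 3/35 mod 89. 35⁻¹ ≡ 28 (mod 89), so λ ≡ 84.
  x = λ² - 74 - 20 = 7056 - 94 ≡ 20; y = λ·(74 - 20) - 45 ≡ 41. → (20, 41)
12P: (20, 41) + (20, 48): same x and y₁ ≡ -y₂, so the sum is O.
12P = O, so the order is 12.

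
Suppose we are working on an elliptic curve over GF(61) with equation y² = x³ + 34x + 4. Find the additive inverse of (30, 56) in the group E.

(30, 5)

-(30, 56) = (30, -56 mod 61) = (30, 5).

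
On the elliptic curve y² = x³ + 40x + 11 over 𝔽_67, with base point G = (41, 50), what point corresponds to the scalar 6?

O

Double-and-add on 6 = (110)₂. Start with G = (41, 50) for the leading 1-bit.
double: tangent at (41, 50): λ = (3·41² + 40)/(2·50) ≡ 58/33. 33⁻¹ ≡ 65 (mod 67) since 33·65 = 2145 ≡ 1, so λ ≡ 58·65 ≡ 18.
  x = λ² - 41 - 41 = 324 - 82 ≡ 41; y = λ·(41 - 41) - 50 ≡ 17. → (41, 17)
add G: (41, 17) + (41, 50): same x and y₁ ≡ -y₂, so the sum is 𝒪.
double: 𝒪 + 𝒪 = 𝒪 (identity).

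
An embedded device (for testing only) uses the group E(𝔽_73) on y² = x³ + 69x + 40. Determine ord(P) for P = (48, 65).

2P: tangent at (48, 65): λ = (3·48² + 69)/(2·65) ≡ 46/57. 57⁻¹ ≡ 41 (mod 73), so λ ≡ 46·41 ≡ 61.
  x = λ² - 48 - 48 = 3721 - 96 ≡ 48; y = λ·(48 - 48) - 65 ≡ 8. → (48, 8)
3P: (48, 8) + (48, 65): same x and y₁ ≡ -y₂, so the sum is 𝒪.
3P = 𝒪, so the order is 3.

3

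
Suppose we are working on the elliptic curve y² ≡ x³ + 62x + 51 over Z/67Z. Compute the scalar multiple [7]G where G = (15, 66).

(17, 51)

Double-and-add on 7 = (111)₂. Start with G = (15, 66) for the leading 1-bit.
double: tangent at (15, 66): λ = (3·15² + 62)/(2·66) ≡ 0/65. 65⁻¹ ≡ 33 (mod 67), so λ ≡ 0·33 ≡ 0.
  x = λ² - 15 - 15 = 0 - 30 ≡ 37; y = λ·(15 - 37) - 66 ≡ 1. → (37, 1)
add G: (37, 1) + (15, 66). λ = (66 - 1)/(15 - 37) ≡ 65/45 mod 67. 45⁻¹ ≡ 3 (mod 67), so λ ≡ 61.
  x = λ² - 37 - 15 = 3721 - 52 ≡ 51; y = λ·(37 - 51) - 1 ≡ 16. → (51, 16)
double: tangent at (51, 16): λ = (3·51² + 62)/(2·16) ≡ 26/32. 32⁻¹ ≡ 44 (mod 67), so λ ≡ 26·44 ≡ 5.
  x = λ² - 51 - 51 = 25 - 102 ≡ 57; y = λ·(51 - 57) - 16 ≡ 21. → (57, 21)
add G: (57, 21) + (15, 66). λ = (66 - 21)/(15 - 57) ≡ 45/25 mod 67. 25⁻¹ ≡ 59 (mod 67), so λ ≡ 42.
  x = λ² - 57 - 15 = 1764 - 72 ≡ 17; y = λ·(57 - 17) - 21 ≡ 51. → (17, 51)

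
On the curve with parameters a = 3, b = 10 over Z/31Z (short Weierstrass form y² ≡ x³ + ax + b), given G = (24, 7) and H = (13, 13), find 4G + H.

First 4G:
Double-and-add on 4 = (100)₂. Start with G = (24, 7) for the leading 1-bit.
double: tangent at (24, 7): λ = (3·24² + 3)/(2·7) ≡ 26/14. 14⁻¹ ≡ 20 (mod 31), so λ ≡ 26·20 ≡ 24.
  x = λ² - 24 - 24 = 576 - 48 ≡ 1; y = λ·(24 - 1) - 7 ≡ 18. → (1, 18)
double: tangent at (1, 18): λ = (3·1² + 3)/(2·18) ≡ 6/5. 5⁻¹ ≡ 25 (mod 31), so λ ≡ 6·25 ≡ 26.
  x = λ² - 1 - 1 = 676 - 2 ≡ 23; y = λ·(1 - 23) - 18 ≡ 30. → (23, 30)
4G = (23, 30).
Finally 4G + H:
(23, 30) + (13, 13). λ = (13 - 30)/(13 - 23) ≡ 14/21 mod 31. 21⁻¹ ≡ 3 (mod 31), so λ ≡ 11.
  x = λ² - 23 - 13 = 121 - 36 ≡ 23; y = λ·(23 - 23) - 30 ≡ 1. → (23, 1)

(23, 1)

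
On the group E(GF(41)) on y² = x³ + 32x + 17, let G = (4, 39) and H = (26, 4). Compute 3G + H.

First 3G:
Repeated addition: build up to 3G.
2G: tangent at (4, 39): λ = (3·4² + 32)/(2·39) ≡ 39/37. 37⁻¹ ≡ 10 (mod 41) since 37·10 = 370 ≡ 1, so λ ≡ 39·10 ≡ 21.
  x = λ² - 4 - 4 = 441 - 8 ≡ 23; y = λ·(4 - 23) - 39 ≡ 13. → (23, 13)
3G: (23, 13) + (4, 39). λ = (39 - 13)/(4 - 23) ≡ 26/22 mod 41. 22⁻¹ ≡ 28 (mod 41) since 22·28 = 616 ≡ 1, so λ ≡ 31.
  x = λ² - 23 - 4 = 961 - 27 ≡ 32; y = λ·(23 - 32) - 13 ≡ 36. → (32, 36)
3G = (32, 36).
Finally 3G + H:
(32, 36) + (26, 4). λ = (4 - 36)/(26 - 32) ≡ 9/35 mod 41. 35⁻¹ ≡ 34 (mod 41) since 35·34 = 1190 ≡ 1, so λ ≡ 19.
  x = λ² - 32 - 26 = 361 - 58 ≡ 16; y = λ·(32 - 16) - 36 ≡ 22. → (16, 22)

(16, 22)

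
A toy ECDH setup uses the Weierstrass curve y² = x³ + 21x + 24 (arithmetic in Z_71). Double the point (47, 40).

tangent at (47, 40): λ = (3·47² + 21)/(2·40) ≡ 45/9. 9⁻¹ ≡ 8 (mod 71), so λ ≡ 45·8 ≡ 5.
  x = λ² - 47 - 47 = 25 - 94 ≡ 2; y = λ·(47 - 2) - 40 ≡ 43. → (2, 43)

(2, 43)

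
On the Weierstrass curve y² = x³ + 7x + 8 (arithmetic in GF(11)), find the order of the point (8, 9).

2P: tangent at (8, 9): λ = (3·8² + 7)/(2·9) ≡ 1/7. 7⁻¹ ≡ 8 (mod 11) since 7·8 = 56 ≡ 1, so λ ≡ 1·8 ≡ 8.
  x = λ² - 8 - 8 = 64 - 16 ≡ 4; y = λ·(8 - 4) - 9 ≡ 1. → (4, 1)
3P: (4, 1) + (8, 9). λ = (9 - 1)/(8 - 4) ≡ 8/4 mod 11. 4⁻¹ ≡ 3 (mod 11), so λ ≡ 2.
  x = λ² - 4 - 8 = 4 - 12 ≡ 3; y = λ·(4 - 3) - 1 ≡ 1. → (3, 1)
4P: (3, 1) + (8, 9). λ = (9 - 1)/(8 - 3) ≡ 8/5 mod 11. 5⁻¹ ≡ 9 (mod 11), so λ ≡ 6.
  x = λ² - 3 - 8 = 36 - 11 ≡ 3; y = λ·(3 - 3) - 1 ≡ 10. → (3, 10)
5P: (3, 10) + (8, 9). λ = (9 - 10)/(8 - 3) ≡ 10/5 mod 11. 5⁻¹ ≡ 9 (mod 11) since 5·9 = 45 ≡ 1, so λ ≡ 2.
  x = λ² - 3 - 8 = 4 - 11 ≡ 4; y = λ·(3 - 4) - 10 ≡ 10. → (4, 10)
6P: (4, 10) + (8, 9). λ = (9 - 10)/(8 - 4) ≡ 10/4 mod 11. 4⁻¹ ≡ 3 (mod 11), so λ ≡ 8.
  x = λ² - 4 - 8 = 64 - 12 ≡ 8; y = λ·(4 - 8) - 10 ≡ 2. → (8, 2)
7P: (8, 2) + (8, 9): same x and y₁ ≡ -y₂, so the sum is O.
7P = O, so the order is 7.

7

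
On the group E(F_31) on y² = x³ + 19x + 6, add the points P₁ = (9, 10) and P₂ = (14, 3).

(9, 10) + (14, 3). λ = (3 - 10)/(14 - 9) ≡ 24/5 mod 31. 5⁻¹ ≡ 25 (mod 31), so λ ≡ 11.
  x = λ² - 9 - 14 = 121 - 23 ≡ 5; y = λ·(9 - 5) - 10 ≡ 3. → (5, 3)

(5, 3)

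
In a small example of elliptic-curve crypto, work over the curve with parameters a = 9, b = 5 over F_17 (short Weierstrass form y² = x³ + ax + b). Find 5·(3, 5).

Write G = (3, 5).
Repeated addition: build up to 5G.
2G: tangent at (3, 5): λ = (3·3² + 9)/(2·5) ≡ 2/10. 10⁻¹ ≡ 12 (mod 17), so λ ≡ 2·12 ≡ 7.
  x = λ² - 3 - 3 = 49 - 6 ≡ 9; y = λ·(3 - 9) - 5 ≡ 4. → (9, 4)
3G: (9, 4) + (3, 5). λ = (5 - 4)/(3 - 9) ≡ 1/11 mod 17. 11⁻¹ ≡ 14 (mod 17) since 11·14 = 154 ≡ 1, so λ ≡ 14.
  x = λ² - 9 - 3 = 196 - 12 ≡ 14; y = λ·(9 - 14) - 4 ≡ 11. → (14, 11)
4G: (14, 11) + (3, 5). λ = (5 - 11)/(3 - 14) ≡ 11/6 mod 17. 6⁻¹ ≡ 3 (mod 17), so λ ≡ 16.
  x = λ² - 14 - 3 = 256 - 17 ≡ 1; y = λ·(14 - 1) - 11 ≡ 10. → (1, 10)
5G: (1, 10) + (3, 5). λ = (5 - 10)/(3 - 1) ≡ 12/2 mod 17. 2⁻¹ ≡ 9 (mod 17), so λ ≡ 6.
  x = λ² - 1 - 3 = 36 - 4 ≡ 15; y = λ·(1 - 15) - 10 ≡ 8. → (15, 8)

(15, 8)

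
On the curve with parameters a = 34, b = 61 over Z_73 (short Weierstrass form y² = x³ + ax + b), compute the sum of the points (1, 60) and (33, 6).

(37, 19)

(1, 60) + (33, 6). λ = (6 - 60)/(33 - 1) ≡ 19/32 mod 73. 32⁻¹ ≡ 16 (mod 73), so λ ≡ 12.
  x = λ² - 1 - 33 = 144 - 34 ≡ 37; y = λ·(1 - 37) - 60 ≡ 19. → (37, 19)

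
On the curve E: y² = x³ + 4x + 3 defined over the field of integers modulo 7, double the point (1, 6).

(5, 1)

tangent at (1, 6): λ = (3·1² + 4)/(2·6) ≡ 0/5. 5⁻¹ ≡ 3 (mod 7) since 5·3 = 15 ≡ 1, so λ ≡ 0·3 ≡ 0.
  x = λ² - 1 - 1 = 0 - 2 ≡ 5; y = λ·(1 - 5) - 6 ≡ 1. → (5, 1)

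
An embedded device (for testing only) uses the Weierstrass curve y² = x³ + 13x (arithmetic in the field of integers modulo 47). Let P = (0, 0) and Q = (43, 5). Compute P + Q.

(0, 0) + (43, 5). λ = (5 - 0)/(43 - 0) ≡ 5/43 mod 47. 43⁻¹ ≡ 35 (mod 47) since 43·35 = 1505 ≡ 1, so λ ≡ 34.
  x = λ² - 0 - 43 = 1156 - 43 ≡ 32; y = λ·(0 - 32) - 0 ≡ 40. → (32, 40)

(32, 40)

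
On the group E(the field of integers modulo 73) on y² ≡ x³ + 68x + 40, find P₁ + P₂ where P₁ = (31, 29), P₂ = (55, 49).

(31, 29) + (55, 49). λ = (49 - 29)/(55 - 31) ≡ 20/24 mod 73. 24⁻¹ ≡ 70 (mod 73), so λ ≡ 13.
  x = λ² - 31 - 55 = 169 - 86 ≡ 10; y = λ·(31 - 10) - 29 ≡ 25. → (10, 25)

(10, 25)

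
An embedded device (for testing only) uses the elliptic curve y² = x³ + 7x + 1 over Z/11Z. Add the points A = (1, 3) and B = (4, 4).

(0, 1)

(1, 3) + (4, 4). λ = (4 - 3)/(4 - 1) ≡ 1/3 mod 11. 3⁻¹ ≡ 4 (mod 11) since 3·4 = 12 ≡ 1, so λ ≡ 4.
  x = λ² - 1 - 4 = 16 - 5 ≡ 0; y = λ·(1 - 0) - 3 ≡ 1. → (0, 1)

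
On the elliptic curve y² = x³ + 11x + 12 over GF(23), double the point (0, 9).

tangent at (0, 9): λ = (3·0² + 11)/(2·9) ≡ 11/18. 18⁻¹ ≡ 9 (mod 23) since 18·9 = 162 ≡ 1, so λ ≡ 11·9 ≡ 7.
  x = λ² - 0 - 0 = 49 - 0 ≡ 3; y = λ·(0 - 3) - 9 ≡ 16. → (3, 16)

(3, 16)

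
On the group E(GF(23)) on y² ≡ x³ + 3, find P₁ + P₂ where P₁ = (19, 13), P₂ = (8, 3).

(5, 6)

(19, 13) + (8, 3). λ = (3 - 13)/(8 - 19) ≡ 13/12 mod 23. 12⁻¹ ≡ 2 (mod 23) since 12·2 = 24 ≡ 1, so λ ≡ 3.
  x = λ² - 19 - 8 = 9 - 27 ≡ 5; y = λ·(19 - 5) - 13 ≡ 6. → (5, 6)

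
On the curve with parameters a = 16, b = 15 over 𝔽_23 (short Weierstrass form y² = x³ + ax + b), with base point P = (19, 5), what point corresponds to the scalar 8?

Repeated addition: build up to 8P.
2P: tangent at (19, 5): λ = (3·19² + 16)/(2·5) ≡ 18/10. 10⁻¹ ≡ 7 (mod 23), so λ ≡ 18·7 ≡ 11.
  x = λ² - 19 - 19 = 121 - 38 ≡ 14; y = λ·(19 - 14) - 5 ≡ 4. → (14, 4)
3P: (14, 4) + (19, 5). λ = (5 - 4)/(19 - 14) ≡ 1/5 mod 23. 5⁻¹ ≡ 14 (mod 23), so λ ≡ 14.
  x = λ² - 14 - 19 = 196 - 33 ≡ 2; y = λ·(14 - 2) - 4 ≡ 3. → (2, 3)
4P: (2, 3) + (19, 5). λ = (5 - 3)/(19 - 2) ≡ 2/17 mod 23. 17⁻¹ ≡ 19 (mod 23) since 17·19 = 323 ≡ 1, so λ ≡ 15.
  x = λ² - 2 - 19 = 225 - 21 ≡ 20; y = λ·(2 - 20) - 3 ≡ 3. → (20, 3)
5P: (20, 3) + (19, 5). λ = (5 - 3)/(19 - 20) ≡ 2/22 mod 23. 22⁻¹ ≡ 22 (mod 23), so λ ≡ 21.
  x = λ² - 20 - 19 = 441 - 39 ≡ 11; y = λ·(20 - 11) - 3 ≡ 2. → (11, 2)
6P: (11, 2) + (19, 5). λ = (5 - 2)/(19 - 11) ≡ 3/8 mod 23. 8⁻¹ ≡ 3 (mod 23), so λ ≡ 9.
  x = λ² - 11 - 19 = 81 - 30 ≡ 5; y = λ·(11 - 5) - 2 ≡ 6. → (5, 6)
7P: (5, 6) + (19, 5). λ = (5 - 6)/(19 - 5) ≡ 22/14 mod 23. 14⁻¹ ≡ 5 (mod 23) since 14·5 = 70 ≡ 1, so λ ≡ 18.
  x = λ² - 5 - 19 = 324 - 24 ≡ 1; y = λ·(5 - 1) - 6 ≡ 20. → (1, 20)
8P: (1, 20) + (19, 5). λ = (5 - 20)/(19 - 1) ≡ 8/18 mod 23. 18⁻¹ ≡ 9 (mod 23) since 18·9 = 162 ≡ 1, so λ ≡ 3.
  x = λ² - 1 - 19 = 9 - 20 ≡ 12; y = λ·(1 - 12) - 20 ≡ 16. → (12, 16)

(12, 16)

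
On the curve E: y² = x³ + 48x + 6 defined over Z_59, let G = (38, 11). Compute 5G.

Repeated addition: build up to 5G.
2G: tangent at (38, 11): λ = (3·38² + 48)/(2·11) ≡ 14/22. 22⁻¹ ≡ 51 (mod 59) since 22·51 = 1122 ≡ 1, so λ ≡ 14·51 ≡ 6.
  x = λ² - 38 - 38 = 36 - 76 ≡ 19; y = λ·(38 - 19) - 11 ≡ 44. → (19, 44)
3G: (19, 44) + (38, 11). λ = (11 - 44)/(38 - 19) ≡ 26/19 mod 59. 19⁻¹ ≡ 28 (mod 59), so λ ≡ 20.
  x = λ² - 19 - 38 = 400 - 57 ≡ 48; y = λ·(19 - 48) - 44 ≡ 25. → (48, 25)
4G: (48, 25) + (38, 11). λ = (11 - 25)/(38 - 48) ≡ 45/49 mod 59. 49⁻¹ ≡ 53 (mod 59), so λ ≡ 25.
  x = λ² - 48 - 38 = 625 - 86 ≡ 8; y = λ·(48 - 8) - 25 ≡ 31. → (8, 31)
5G: (8, 31) + (38, 11). λ = (11 - 31)/(38 - 8) ≡ 39/30 mod 59. 30⁻¹ ≡ 2 (mod 59), so λ ≡ 19.
  x = λ² - 8 - 38 = 361 - 46 ≡ 20; y = λ·(8 - 20) - 31 ≡ 36. → (20, 36)

(20, 36)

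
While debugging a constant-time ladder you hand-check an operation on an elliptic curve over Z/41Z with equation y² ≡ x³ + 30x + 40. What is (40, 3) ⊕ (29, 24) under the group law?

(40, 3) + (29, 24). λ = (24 - 3)/(29 - 40) ≡ 21/30 mod 41. 30⁻¹ ≡ 26 (mod 41) since 30·26 = 780 ≡ 1, so λ ≡ 13.
  x = λ² - 40 - 29 = 169 - 69 ≡ 18; y = λ·(40 - 18) - 3 ≡ 37. → (18, 37)

(18, 37)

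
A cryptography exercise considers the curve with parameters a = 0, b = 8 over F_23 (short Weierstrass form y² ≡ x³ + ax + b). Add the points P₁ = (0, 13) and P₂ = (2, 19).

(7, 12)

(0, 13) + (2, 19). λ = (19 - 13)/(2 - 0) ≡ 6/2 mod 23. 2⁻¹ ≡ 12 (mod 23) since 2·12 = 24 ≡ 1, so λ ≡ 3.
  x = λ² - 0 - 2 = 9 - 2 ≡ 7; y = λ·(0 - 7) - 13 ≡ 12. → (7, 12)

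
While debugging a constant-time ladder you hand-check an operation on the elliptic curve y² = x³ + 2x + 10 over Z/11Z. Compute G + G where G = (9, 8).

tangent at (9, 8): λ = (3·9² + 2)/(2·8) ≡ 3/5. 5⁻¹ ≡ 9 (mod 11) since 5·9 = 45 ≡ 1, so λ ≡ 3·9 ≡ 5.
  x = λ² - 9 - 9 = 25 - 18 ≡ 7; y = λ·(9 - 7) - 8 ≡ 2. → (7, 2)

(7, 2)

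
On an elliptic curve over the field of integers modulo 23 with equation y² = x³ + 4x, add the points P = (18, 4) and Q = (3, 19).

(3, 4)

(18, 4) + (3, 19). λ = (19 - 4)/(3 - 18) ≡ 15/8 mod 23. 8⁻¹ ≡ 3 (mod 23), so λ ≡ 22.
  x = λ² - 18 - 3 = 484 - 21 ≡ 3; y = λ·(18 - 3) - 4 ≡ 4. → (3, 4)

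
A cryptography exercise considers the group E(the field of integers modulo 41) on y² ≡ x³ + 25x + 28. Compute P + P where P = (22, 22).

(29, 3)

tangent at (22, 22): λ = (3·22² + 25)/(2·22) ≡ 1/3. 3⁻¹ ≡ 14 (mod 41), so λ ≡ 1·14 ≡ 14.
  x = λ² - 22 - 22 = 196 - 44 ≡ 29; y = λ·(22 - 29) - 22 ≡ 3. → (29, 3)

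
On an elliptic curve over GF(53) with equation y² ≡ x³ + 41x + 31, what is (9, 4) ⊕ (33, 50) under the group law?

(4, 10)

(9, 4) + (33, 50). λ = (50 - 4)/(33 - 9) ≡ 46/24 mod 53. 24⁻¹ ≡ 42 (mod 53), so λ ≡ 24.
  x = λ² - 9 - 33 = 576 - 42 ≡ 4; y = λ·(9 - 4) - 4 ≡ 10. → (4, 10)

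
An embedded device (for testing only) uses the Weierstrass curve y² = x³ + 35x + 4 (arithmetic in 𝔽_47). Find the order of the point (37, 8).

7

2P: tangent at (37, 8): λ = (3·37² + 35)/(2·8) ≡ 6/16. 16⁻¹ ≡ 3 (mod 47) since 16·3 = 48 ≡ 1, so λ ≡ 6·3 ≡ 18.
  x = λ² - 37 - 37 = 324 - 74 ≡ 15; y = λ·(37 - 15) - 8 ≡ 12. → (15, 12)
3P: (15, 12) + (37, 8). λ = (8 - 12)/(37 - 15) ≡ 43/22 mod 47. 22⁻¹ ≡ 15 (mod 47), so λ ≡ 34.
  x = λ² - 15 - 37 = 1156 - 52 ≡ 23; y = λ·(15 - 23) - 12 ≡ 45. → (23, 45)
4P: (23, 45) + (37, 8). λ = (8 - 45)/(37 - 23) ≡ 10/14 mod 47. 14⁻¹ ≡ 37 (mod 47), so λ ≡ 41.
  x = λ² - 23 - 37 = 1681 - 60 ≡ 23; y = λ·(23 - 23) - 45 ≡ 2. → (23, 2)
5P: (23, 2) + (37, 8). λ = (8 - 2)/(37 - 23) ≡ 6/14 mod 47. 14⁻¹ ≡ 37 (mod 47), so λ ≡ 34.
  x = λ² - 23 - 37 = 1156 - 60 ≡ 15; y = λ·(23 - 15) - 2 ≡ 35. → (15, 35)
6P: (15, 35) + (37, 8). λ = (8 - 35)/(37 - 15) ≡ 20/22 mod 47. 22⁻¹ ≡ 15 (mod 47) since 22·15 = 330 ≡ 1, so λ ≡ 18.
  x = λ² - 15 - 37 = 324 - 52 ≡ 37; y = λ·(15 - 37) - 35 ≡ 39. → (37, 39)
7P: (37, 39) + (37, 8): same x and y₁ ≡ -y₂, so the sum is O.
7P = O, so the order is 7.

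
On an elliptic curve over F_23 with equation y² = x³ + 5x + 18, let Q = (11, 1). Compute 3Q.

Repeated addition: build up to 3Q.
2Q: tangent at (11, 1): λ = (3·11² + 5)/(2·1) ≡ 0/2. 2⁻¹ ≡ 12 (mod 23), so λ ≡ 0·12 ≡ 0.
  x = λ² - 11 - 11 = 0 - 22 ≡ 1; y = λ·(11 - 1) - 1 ≡ 22. → (1, 22)
3Q: (1, 22) + (11, 1). λ = (1 - 22)/(11 - 1) ≡ 2/10 mod 23. 10⁻¹ ≡ 7 (mod 23), so λ ≡ 14.
  x = λ² - 1 - 11 = 196 - 12 ≡ 0; y = λ·(1 - 0) - 22 ≡ 15. → (0, 15)

(0, 15)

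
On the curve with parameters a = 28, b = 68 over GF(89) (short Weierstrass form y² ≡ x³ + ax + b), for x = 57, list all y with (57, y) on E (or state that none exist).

none

x³ + 28x + 68 = 186857 ≡ 46 (mod 89).
46 is a non-residue mod 89; no y exists.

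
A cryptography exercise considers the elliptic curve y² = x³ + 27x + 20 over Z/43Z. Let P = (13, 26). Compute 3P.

(6, 22)

Repeated addition: build up to 3P.
2P: tangent at (13, 26): λ = (3·13² + 27)/(2·26) ≡ 18/9. 9⁻¹ ≡ 24 (mod 43), so λ ≡ 18·24 ≡ 2.
  x = λ² - 13 - 13 = 4 - 26 ≡ 21; y = λ·(13 - 21) - 26 ≡ 1. → (21, 1)
3P: (21, 1) + (13, 26). λ = (26 - 1)/(13 - 21) ≡ 25/35 mod 43. 35⁻¹ ≡ 16 (mod 43) since 35·16 = 560 ≡ 1, so λ ≡ 13.
  x = λ² - 21 - 13 = 169 - 34 ≡ 6; y = λ·(21 - 6) - 1 ≡ 22. → (6, 22)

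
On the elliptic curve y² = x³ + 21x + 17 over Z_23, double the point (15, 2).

tangent at (15, 2): λ = (3·15² + 21)/(2·2) ≡ 6/4. 4⁻¹ ≡ 6 (mod 23) since 4·6 = 24 ≡ 1, so λ ≡ 6·6 ≡ 13.
  x = λ² - 15 - 15 = 169 - 30 ≡ 1; y = λ·(15 - 1) - 2 ≡ 19. → (1, 19)

(1, 19)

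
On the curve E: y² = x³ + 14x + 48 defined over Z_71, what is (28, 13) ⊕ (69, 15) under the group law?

(51, 69)

(28, 13) + (69, 15). λ = (15 - 13)/(69 - 28) ≡ 2/41 mod 71. 41⁻¹ ≡ 26 (mod 71), so λ ≡ 52.
  x = λ² - 28 - 69 = 2704 - 97 ≡ 51; y = λ·(28 - 51) - 13 ≡ 69. → (51, 69)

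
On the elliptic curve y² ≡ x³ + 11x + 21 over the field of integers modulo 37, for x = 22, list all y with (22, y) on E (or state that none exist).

12, 25

x³ + 11x + 21 = 10911 ≡ 33 (mod 37).
Square roots of 33 mod 37: 12 and 25 (since 12² = 144 ≡ 33).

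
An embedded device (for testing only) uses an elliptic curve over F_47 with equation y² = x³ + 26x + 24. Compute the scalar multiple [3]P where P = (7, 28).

Repeated addition: build up to 3P.
2P: tangent at (7, 28): λ = (3·7² + 26)/(2·28) ≡ 32/9. 9⁻¹ ≡ 21 (mod 47), so λ ≡ 32·21 ≡ 14.
  x = λ² - 7 - 7 = 196 - 14 ≡ 41; y = λ·(7 - 41) - 28 ≡ 13. → (41, 13)
3P: (41, 13) + (7, 28). λ = (28 - 13)/(7 - 41) ≡ 15/13 mod 47. 13⁻¹ ≡ 29 (mod 47) since 13·29 = 377 ≡ 1, so λ ≡ 12.
  x = λ² - 41 - 7 = 144 - 48 ≡ 2; y = λ·(41 - 2) - 13 ≡ 32. → (2, 32)

(2, 32)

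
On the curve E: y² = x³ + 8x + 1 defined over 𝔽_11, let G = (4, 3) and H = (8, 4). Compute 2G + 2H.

(4, 3)

First 2G:
Repeated addition: build up to 2G.
2G: tangent at (4, 3): λ = (3·4² + 8)/(2·3) ≡ 1/6. 6⁻¹ ≡ 2 (mod 11), so λ ≡ 1·2 ≡ 2.
  x = λ² - 4 - 4 = 4 - 8 ≡ 7; y = λ·(4 - 7) - 3 ≡ 2. → (7, 2)
2G = (7, 2).
Next 2H:
Repeated addition: build up to 2H.
2H: tangent at (8, 4): λ = (3·8² + 8)/(2·4) ≡ 2/8. 8⁻¹ ≡ 7 (mod 11), so λ ≡ 2·7 ≡ 3.
  x = λ² - 8 - 8 = 9 - 16 ≡ 4; y = λ·(8 - 4) - 4 ≡ 8. → (4, 8)
2H = (4, 8).
Finally 2G + 2H:
(7, 2) + (4, 8). λ = (8 - 2)/(4 - 7) ≡ 6/8 mod 11. 8⁻¹ ≡ 7 (mod 11), so λ ≡ 9.
  x = λ² - 7 - 4 = 81 - 11 ≡ 4; y = λ·(7 - 4) - 2 ≡ 3. → (4, 3)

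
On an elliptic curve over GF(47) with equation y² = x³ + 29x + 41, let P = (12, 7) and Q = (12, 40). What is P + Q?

The two points share x = 12 and their y-coordinates satisfy 7 + 40 ≡ 0 (mod 47), so they are inverses. Their sum is ∞.

O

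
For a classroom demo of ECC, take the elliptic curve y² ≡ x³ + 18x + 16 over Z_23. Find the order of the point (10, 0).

2

2P: (10, 0) + (10, 0): same x and y₁ ≡ -y₂, so the sum is ∞.
2P = ∞, so the order is 2.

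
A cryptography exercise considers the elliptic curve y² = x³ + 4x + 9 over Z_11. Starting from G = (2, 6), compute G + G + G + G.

(3, 9)

Double-and-add on 4 = (100)₂. Start with G = (2, 6) for the leading 1-bit.
double: tangent at (2, 6): λ = (3·2² + 4)/(2·6) ≡ 5/1. 1⁻¹ ≡ 1 (mod 11) since 1·1 = 1 ≡ 1, so λ ≡ 5·1 ≡ 5.
  x = λ² - 2 - 2 = 25 - 4 ≡ 10; y = λ·(2 - 10) - 6 ≡ 9. → (10, 9)
double: tangent at (10, 9): λ = (3·10² + 4)/(2·9) ≡ 7/7. 7⁻¹ ≡ 8 (mod 11), so λ ≡ 7·8 ≡ 1.
  x = λ² - 10 - 10 = 1 - 20 ≡ 3; y = λ·(10 - 3) - 9 ≡ 9. → (3, 9)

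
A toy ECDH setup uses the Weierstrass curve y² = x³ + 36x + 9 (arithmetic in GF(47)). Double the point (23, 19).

(18, 35)

tangent at (23, 19): λ = (3·23² + 36)/(2·19) ≡ 25/38. 38⁻¹ ≡ 26 (mod 47), so λ ≡ 25·26 ≡ 39.
  x = λ² - 23 - 23 = 1521 - 46 ≡ 18; y = λ·(23 - 18) - 19 ≡ 35. → (18, 35)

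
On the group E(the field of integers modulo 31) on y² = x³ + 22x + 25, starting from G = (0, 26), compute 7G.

Double-and-add on 7 = (111)₂. Start with G = (0, 26) for the leading 1-bit.
double: tangent at (0, 26): λ = (3·0² + 22)/(2·26) ≡ 22/21. 21⁻¹ ≡ 3 (mod 31), so λ ≡ 22·3 ≡ 4.
  x = λ² - 0 - 0 = 16 - 0 ≡ 16; y = λ·(0 - 16) - 26 ≡ 3. → (16, 3)
add G: (16, 3) + (0, 26). λ = (26 - 3)/(0 - 16) ≡ 23/15 mod 31. 15⁻¹ ≡ 29 (mod 31), so λ ≡ 16.
  x = λ² - 16 - 0 = 256 - 16 ≡ 23; y = λ·(16 - 23) - 3 ≡ 9. → (23, 9)
double: tangent at (23, 9): λ = (3·23² + 22)/(2·9) ≡ 28/18. 18⁻¹ ≡ 19 (mod 31) since 18·19 = 342 ≡ 1, so λ ≡ 28·19 ≡ 5.
  x = λ² - 23 - 23 = 25 - 46 ≡ 10; y = λ·(23 - 10) - 9 ≡ 25. → (10, 25)
add G: (10, 25) + (0, 26). λ = (26 - 25)/(0 - 10) ≡ 1/21 mod 31. 21⁻¹ ≡ 3 (mod 31), so λ ≡ 3.
  x = λ² - 10 - 0 = 9 - 10 ≡ 30; y = λ·(10 - 30) - 25 ≡ 8. → (30, 8)

(30, 8)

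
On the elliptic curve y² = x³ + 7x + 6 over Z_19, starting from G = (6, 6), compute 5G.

(15, 16)

Repeated addition: build up to 5G.
2G: tangent at (6, 6): λ = (3·6² + 7)/(2·6) ≡ 1/12. 12⁻¹ ≡ 8 (mod 19), so λ ≡ 1·8 ≡ 8.
  x = λ² - 6 - 6 = 64 - 12 ≡ 14; y = λ·(6 - 14) - 6 ≡ 6. → (14, 6)
3G: (14, 6) + (6, 6). λ = (6 - 6)/(6 - 14) ≡ 0/11 mod 19. 11⁻¹ ≡ 7 (mod 19), so λ ≡ 0.
  x = λ² - 14 - 6 = 0 - 20 ≡ 18; y = λ·(14 - 18) - 6 ≡ 13. → (18, 13)
4G: (18, 13) + (6, 6). λ = (6 - 13)/(6 - 18) ≡ 12/7 mod 19. 7⁻¹ ≡ 11 (mod 19) since 7·11 = 77 ≡ 1, so λ ≡ 18.
  x = λ² - 18 - 6 = 324 - 24 ≡ 15; y = λ·(18 - 15) - 13 ≡ 3. → (15, 3)
5G: (15, 3) + (6, 6). λ = (6 - 3)/(6 - 15) ≡ 3/10 mod 19. 10⁻¹ ≡ 2 (mod 19), so λ ≡ 6.
  x = λ² - 15 - 6 = 36 - 21 ≡ 15; y = λ·(15 - 15) - 3 ≡ 16. → (15, 16)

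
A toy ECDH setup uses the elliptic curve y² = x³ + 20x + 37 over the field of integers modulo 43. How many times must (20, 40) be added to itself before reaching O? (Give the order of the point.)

2P: tangent at (20, 40): λ = (3·20² + 20)/(2·40) ≡ 16/37. 37⁻¹ ≡ 7 (mod 43) since 37·7 = 259 ≡ 1, so λ ≡ 16·7 ≡ 26.
  x = λ² - 20 - 20 = 676 - 40 ≡ 34; y = λ·(20 - 34) - 40 ≡ 26. → (34, 26)
3P: (34, 26) + (20, 40). λ = (40 - 26)/(20 - 34) ≡ 14/29 mod 43. 29⁻¹ ≡ 3 (mod 43) since 29·3 = 87 ≡ 1, so λ ≡ 42.
  x = λ² - 34 - 20 = 1764 - 54 ≡ 33; y = λ·(34 - 33) - 26 ≡ 16. → (33, 16)
4P: (33, 16) + (20, 40). λ = (40 - 16)/(20 - 33) ≡ 24/30 mod 43. 30⁻¹ ≡ 33 (mod 43), so λ ≡ 18.
  x = λ² - 33 - 20 = 324 - 53 ≡ 13; y = λ·(33 - 13) - 16 ≡ 0. → (13, 0)
5P: (13, 0) + (20, 40). λ = (40 - 0)/(20 - 13) ≡ 40/7 mod 43. 7⁻¹ ≡ 37 (mod 43) since 7·37 = 259 ≡ 1, so λ ≡ 18.
  x = λ² - 13 - 20 = 324 - 33 ≡ 33; y = λ·(13 - 33) - 0 ≡ 27. → (33, 27)
6P: (33, 27) + (20, 40). λ = (40 - 27)/(20 - 33) ≡ 13/30 mod 43. 30⁻¹ ≡ 33 (mod 43), so λ ≡ 42.
  x = λ² - 33 - 20 = 1764 - 53 ≡ 34; y = λ·(33 - 34) - 27 ≡ 17. → (34, 17)
7P: (34, 17) + (20, 40). λ = (40 - 17)/(20 - 34) ≡ 23/29 mod 43. 29⁻¹ ≡ 3 (mod 43), so λ ≡ 26.
  x = λ² - 34 - 20 = 676 - 54 ≡ 20; y = λ·(34 - 20) - 17 ≡ 3. → (20, 3)
8P: (20, 3) + (20, 40): same x and y₁ ≡ -y₂, so the sum is O.
8P = O, so the order is 8.

8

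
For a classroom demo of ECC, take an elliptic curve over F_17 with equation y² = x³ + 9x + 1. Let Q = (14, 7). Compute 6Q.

Double-and-add on 6 = (110)₂. Start with Q = (14, 7) for the leading 1-bit.
double: tangent at (14, 7): λ = (3·14² + 9)/(2·7) ≡ 2/14. 14⁻¹ ≡ 11 (mod 17), so λ ≡ 2·11 ≡ 5.
  x = λ² - 14 - 14 = 25 - 28 ≡ 14; y = λ·(14 - 14) - 7 ≡ 10. → (14, 10)
add Q: (14, 10) + (14, 7): same x and y₁ ≡ -y₂, so the sum is O.
double: O + O = O (identity).

O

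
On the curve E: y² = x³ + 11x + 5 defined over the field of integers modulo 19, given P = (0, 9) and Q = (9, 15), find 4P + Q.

First 4P:
Repeated addition: build up to 4P.
2P: tangent at (0, 9): λ = (3·0² + 11)/(2·9) ≡ 11/18. 18⁻¹ ≡ 18 (mod 19), so λ ≡ 11·18 ≡ 8.
  x = λ² - 0 - 0 = 64 - 0 ≡ 7; y = λ·(0 - 7) - 9 ≡ 11. → (7, 11)
3P: (7, 11) + (0, 9). λ = (9 - 11)/(0 - 7) ≡ 17/12 mod 19. 12⁻¹ ≡ 8 (mod 19), so λ ≡ 3.
  x = λ² - 7 - 0 = 9 - 7 ≡ 2; y = λ·(7 - 2) - 11 ≡ 4. → (2, 4)
4P: (2, 4) + (0, 9). λ = (9 - 4)/(0 - 2) ≡ 5/17 mod 19. 17⁻¹ ≡ 9 (mod 19), so λ ≡ 7.
  x = λ² - 2 - 0 = 49 - 2 ≡ 9; y = λ·(2 - 9) - 4 ≡ 4. → (9, 4)
4P = (9, 4).
Finally 4P + Q:
(9, 4) + (9, 15): same x and y₁ ≡ -y₂, so the sum is O.

O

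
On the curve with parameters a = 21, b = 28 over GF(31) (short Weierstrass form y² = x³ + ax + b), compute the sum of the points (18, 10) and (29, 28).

(18, 10) + (29, 28). λ = (28 - 10)/(29 - 18) ≡ 18/11 mod 31. 11⁻¹ ≡ 17 (mod 31), so λ ≡ 27.
  x = λ² - 18 - 29 = 729 - 47 ≡ 0; y = λ·(18 - 0) - 10 ≡ 11. → (0, 11)

(0, 11)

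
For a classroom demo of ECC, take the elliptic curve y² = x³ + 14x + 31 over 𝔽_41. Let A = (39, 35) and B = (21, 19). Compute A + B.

(40, 37)

(39, 35) + (21, 19). λ = (19 - 35)/(21 - 39) ≡ 25/23 mod 41. 23⁻¹ ≡ 25 (mod 41), so λ ≡ 10.
  x = λ² - 39 - 21 = 100 - 60 ≡ 40; y = λ·(39 - 40) - 35 ≡ 37. → (40, 37)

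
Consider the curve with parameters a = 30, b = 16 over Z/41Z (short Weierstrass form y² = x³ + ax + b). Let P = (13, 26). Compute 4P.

(37, 23)

Double-and-add on 4 = (100)₂. Start with P = (13, 26) for the leading 1-bit.
double: tangent at (13, 26): λ = (3·13² + 30)/(2·26) ≡ 4/11. 11⁻¹ ≡ 15 (mod 41), so λ ≡ 4·15 ≡ 19.
  x = λ² - 13 - 13 = 361 - 26 ≡ 7; y = λ·(13 - 7) - 26 ≡ 6. → (7, 6)
double: tangent at (7, 6): λ = (3·7² + 30)/(2·6) ≡ 13/12. 12⁻¹ ≡ 24 (mod 41) since 12·24 = 288 ≡ 1, so λ ≡ 13·24 ≡ 25.
  x = λ² - 7 - 7 = 625 - 14 ≡ 37; y = λ·(7 - 37) - 6 ≡ 23. → (37, 23)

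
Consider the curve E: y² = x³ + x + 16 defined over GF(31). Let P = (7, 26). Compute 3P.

Repeated addition: build up to 3P.
2P: tangent at (7, 26): λ = (3·7² + 1)/(2·26) ≡ 24/21. 21⁻¹ ≡ 3 (mod 31), so λ ≡ 24·3 ≡ 10.
  x = λ² - 7 - 7 = 100 - 14 ≡ 24; y = λ·(7 - 24) - 26 ≡ 21. → (24, 21)
3P: (24, 21) + (7, 26). λ = (26 - 21)/(7 - 24) ≡ 5/14 mod 31. 14⁻¹ ≡ 20 (mod 31) since 14·20 = 280 ≡ 1, so λ ≡ 7.
  x = λ² - 24 - 7 = 49 - 31 ≡ 18; y = λ·(24 - 18) - 21 ≡ 21. → (18, 21)

(18, 21)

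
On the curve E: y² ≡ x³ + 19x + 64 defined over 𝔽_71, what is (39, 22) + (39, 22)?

(69, 36)

tangent at (39, 22): λ = (3·39² + 19)/(2·22) ≡ 38/44. 44⁻¹ ≡ 21 (mod 71), so λ ≡ 38·21 ≡ 17.
  x = λ² - 39 - 39 = 289 - 78 ≡ 69; y = λ·(39 - 69) - 22 ≡ 36. → (69, 36)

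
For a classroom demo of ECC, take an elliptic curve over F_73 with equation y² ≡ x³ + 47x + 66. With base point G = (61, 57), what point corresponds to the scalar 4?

Repeated addition: build up to 4G.
2G: tangent at (61, 57): λ = (3·61² + 47)/(2·57) ≡ 41/41. 41⁻¹ ≡ 57 (mod 73) since 41·57 = 2337 ≡ 1, so λ ≡ 41·57 ≡ 1.
  x = λ² - 61 - 61 = 1 - 122 ≡ 25; y = λ·(61 - 25) - 57 ≡ 52. → (25, 52)
3G: (25, 52) + (61, 57). λ = (57 - 52)/(61 - 25) ≡ 5/36 mod 73. 36⁻¹ ≡ 71 (mod 73), so λ ≡ 63.
  x = λ² - 25 - 61 = 3969 - 86 ≡ 14; y = λ·(25 - 14) - 52 ≡ 57. → (14, 57)
4G: (14, 57) + (61, 57). λ = (57 - 57)/(61 - 14) ≡ 0/47 mod 73. 47⁻¹ ≡ 14 (mod 73) since 47·14 = 658 ≡ 1, so λ ≡ 0.
  x = λ² - 14 - 61 = 0 - 75 ≡ 71; y = λ·(14 - 71) - 57 ≡ 16. → (71, 16)

(71, 16)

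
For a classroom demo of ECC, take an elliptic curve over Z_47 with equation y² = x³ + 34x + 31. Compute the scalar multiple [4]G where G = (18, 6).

(22, 37)

Double-and-add on 4 = (100)₂. Start with G = (18, 6) for the leading 1-bit.
double: tangent at (18, 6): λ = (3·18² + 34)/(2·6) ≡ 19/12. 12⁻¹ ≡ 4 (mod 47), so λ ≡ 19·4 ≡ 29.
  x = λ² - 18 - 18 = 841 - 36 ≡ 6; y = λ·(18 - 6) - 6 ≡ 13. → (6, 13)
double: tangent at (6, 13): λ = (3·6² + 34)/(2·13) ≡ 1/26. 26⁻¹ ≡ 38 (mod 47) since 26·38 = 988 ≡ 1, so λ ≡ 1·38 ≡ 38.
  x = λ² - 6 - 6 = 1444 - 12 ≡ 22; y = λ·(6 - 22) - 13 ≡ 37. → (22, 37)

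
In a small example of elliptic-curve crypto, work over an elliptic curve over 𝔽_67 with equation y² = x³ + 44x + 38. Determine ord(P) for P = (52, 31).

8

2P: tangent at (52, 31): λ = (3·52² + 44)/(2·31) ≡ 49/62. 62⁻¹ ≡ 40 (mod 67), so λ ≡ 49·40 ≡ 17.
  x = λ² - 52 - 52 = 289 - 104 ≡ 51; y = λ·(52 - 51) - 31 ≡ 53. → (51, 53)
3P: (51, 53) + (52, 31). λ = (31 - 53)/(52 - 51) ≡ 45/1 mod 67. 1⁻¹ ≡ 1 (mod 67) since 1·1 = 1 ≡ 1, so λ ≡ 45.
  x = λ² - 51 - 52 = 2025 - 103 ≡ 46; y = λ·(51 - 46) - 53 ≡ 38. → (46, 38)
4P: (46, 38) + (52, 31). λ = (31 - 38)/(52 - 46) ≡ 60/6 mod 67. 6⁻¹ ≡ 56 (mod 67) since 6·56 = 336 ≡ 1, so λ ≡ 10.
  x = λ² - 46 - 52 = 100 - 98 ≡ 2; y = λ·(46 - 2) - 38 ≡ 0. → (2, 0)
5P: (2, 0) + (52, 31). λ = (31 - 0)/(52 - 2) ≡ 31/50 mod 67. 50⁻¹ ≡ 63 (mod 67), so λ ≡ 10.
  x = λ² - 2 - 52 = 100 - 54 ≡ 46; y = λ·(2 - 46) - 0 ≡ 29. → (46, 29)
6P: (46, 29) + (52, 31). λ = (31 - 29)/(52 - 46) ≡ 2/6 mod 67. 6⁻¹ ≡ 56 (mod 67), so λ ≡ 45.
  x = λ² - 46 - 52 = 2025 - 98 ≡ 51; y = λ·(46 - 51) - 29 ≡ 14. → (51, 14)
7P: (51, 14) + (52, 31). λ = (31 - 14)/(52 - 51) ≡ 17/1 mod 67. 1⁻¹ ≡ 1 (mod 67) since 1·1 = 1 ≡ 1, so λ ≡ 17.
  x = λ² - 51 - 52 = 289 - 103 ≡ 52; y = λ·(51 - 52) - 14 ≡ 36. → (52, 36)
8P: (52, 36) + (52, 31): same x and y₁ ≡ -y₂, so the sum is the point at infinity.
8P = the point at infinity, so the order is 8.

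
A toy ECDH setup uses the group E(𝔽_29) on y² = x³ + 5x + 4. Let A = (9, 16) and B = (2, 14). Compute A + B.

(9, 16) + (2, 14). λ = (14 - 16)/(2 - 9) ≡ 27/22 mod 29. 22⁻¹ ≡ 4 (mod 29), so λ ≡ 21.
  x = λ² - 9 - 2 = 441 - 11 ≡ 24; y = λ·(9 - 24) - 16 ≡ 17. → (24, 17)

(24, 17)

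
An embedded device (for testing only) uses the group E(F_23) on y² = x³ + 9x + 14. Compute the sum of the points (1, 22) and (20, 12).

(14, 3)

(1, 22) + (20, 12). λ = (12 - 22)/(20 - 1) ≡ 13/19 mod 23. 19⁻¹ ≡ 17 (mod 23), so λ ≡ 14.
  x = λ² - 1 - 20 = 196 - 21 ≡ 14; y = λ·(1 - 14) - 22 ≡ 3. → (14, 3)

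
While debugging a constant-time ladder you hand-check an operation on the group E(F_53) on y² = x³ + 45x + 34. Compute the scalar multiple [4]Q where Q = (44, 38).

Repeated addition: build up to 4Q.
2Q: tangent at (44, 38): λ = (3·44² + 45)/(2·38) ≡ 23/23. 23⁻¹ ≡ 30 (mod 53), so λ ≡ 23·30 ≡ 1.
  x = λ² - 44 - 44 = 1 - 88 ≡ 19; y = λ·(44 - 19) - 38 ≡ 40. → (19, 40)
3Q: (19, 40) + (44, 38). λ = (38 - 40)/(44 - 19) ≡ 51/25 mod 53. 25⁻¹ ≡ 17 (mod 53) since 25·17 = 425 ≡ 1, so λ ≡ 19.
  x = λ² - 19 - 44 = 361 - 63 ≡ 33; y = λ·(19 - 33) - 40 ≡ 12. → (33, 12)
4Q: (33, 12) + (44, 38). λ = (38 - 12)/(44 - 33) ≡ 26/11 mod 53. 11⁻¹ ≡ 29 (mod 53) since 11·29 = 319 ≡ 1, so λ ≡ 12.
  x = λ² - 33 - 44 = 144 - 77 ≡ 14; y = λ·(33 - 14) - 12 ≡ 4. → (14, 4)

(14, 4)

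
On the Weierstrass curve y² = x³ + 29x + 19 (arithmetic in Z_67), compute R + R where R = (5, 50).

(39, 54)

tangent at (5, 50): λ = (3·5² + 29)/(2·50) ≡ 37/33. 33⁻¹ ≡ 65 (mod 67) since 33·65 = 2145 ≡ 1, so λ ≡ 37·65 ≡ 60.
  x = λ² - 5 - 5 = 3600 - 10 ≡ 39; y = λ·(5 - 39) - 50 ≡ 54. → (39, 54)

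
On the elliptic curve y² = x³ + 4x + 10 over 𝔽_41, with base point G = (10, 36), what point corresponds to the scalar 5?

(13, 2)

Repeated addition: build up to 5G.
2G: tangent at (10, 36): λ = (3·10² + 4)/(2·36) ≡ 17/31. 31⁻¹ ≡ 4 (mod 41) since 31·4 = 124 ≡ 1, so λ ≡ 17·4 ≡ 27.
  x = λ² - 10 - 10 = 729 - 20 ≡ 12; y = λ·(10 - 12) - 36 ≡ 33. → (12, 33)
3G: (12, 33) + (10, 36). λ = (36 - 33)/(10 - 12) ≡ 3/39 mod 41. 39⁻¹ ≡ 20 (mod 41), so λ ≡ 19.
  x = λ² - 12 - 10 = 361 - 22 ≡ 11; y = λ·(12 - 11) - 33 ≡ 27. → (11, 27)
4G: (11, 27) + (10, 36). λ = (36 - 27)/(10 - 11) ≡ 9/40 mod 41. 40⁻¹ ≡ 40 (mod 41) since 40·40 = 1600 ≡ 1, so λ ≡ 32.
  x = λ² - 11 - 10 = 1024 - 21 ≡ 19; y = λ·(11 - 19) - 27 ≡ 4. → (19, 4)
5G: (19, 4) + (10, 36). λ = (36 - 4)/(10 - 19) ≡ 32/32 mod 41. 32⁻¹ ≡ 9 (mod 41) since 32·9 = 288 ≡ 1, so λ ≡ 1.
  x = λ² - 19 - 10 = 1 - 29 ≡ 13; y = λ·(19 - 13) - 4 ≡ 2. → (13, 2)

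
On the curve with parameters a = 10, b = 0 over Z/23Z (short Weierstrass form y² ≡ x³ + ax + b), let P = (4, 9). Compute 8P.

(12, 13)

Double-and-add on 8 = (1000)₂. Start with P = (4, 9) for the leading 1-bit.
double: tangent at (4, 9): λ = (3·4² + 10)/(2·9) ≡ 12/18. 18⁻¹ ≡ 9 (mod 23), so λ ≡ 12·9 ≡ 16.
  x = λ² - 4 - 4 = 256 - 8 ≡ 18; y = λ·(4 - 18) - 9 ≡ 20. → (18, 20)
double: tangent at (18, 20): λ = (3·18² + 10)/(2·20) ≡ 16/17. 17⁻¹ ≡ 19 (mod 23), so λ ≡ 16·19 ≡ 5.
  x = λ² - 18 - 18 = 25 - 36 ≡ 12; y = λ·(18 - 12) - 20 ≡ 10. → (12, 10)
double: tangent at (12, 10): λ = (3·12² + 10)/(2·10) ≡ 5/20. 20⁻¹ ≡ 15 (mod 23) since 20·15 = 300 ≡ 1, so λ ≡ 5·15 ≡ 6.
  x = λ² - 12 - 12 = 36 - 24 ≡ 12; y = λ·(12 - 12) - 10 ≡ 13. → (12, 13)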